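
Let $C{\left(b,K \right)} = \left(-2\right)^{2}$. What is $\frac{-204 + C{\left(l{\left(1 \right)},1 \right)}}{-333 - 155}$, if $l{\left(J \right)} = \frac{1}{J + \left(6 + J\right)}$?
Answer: $\frac{25}{61} \approx 0.40984$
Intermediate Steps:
$l{\left(J \right)} = \frac{1}{6 + 2 J}$
$C{\left(b,K \right)} = 4$
$\frac{-204 + C{\left(l{\left(1 \right)},1 \right)}}{-333 - 155} = \frac{-204 + 4}{-333 - 155} = - \frac{200}{-488} = \left(-200\right) \left(- \frac{1}{488}\right) = \frac{25}{61}$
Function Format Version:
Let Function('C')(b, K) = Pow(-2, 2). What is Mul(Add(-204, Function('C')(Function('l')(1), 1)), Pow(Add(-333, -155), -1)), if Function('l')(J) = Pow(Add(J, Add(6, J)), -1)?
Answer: Rational(25, 61) ≈ 0.40984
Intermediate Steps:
Function('l')(J) = Pow(Add(6, Mul(2, J)), -1)
Function('C')(b, K) = 4
Mul(Add(-204, Function('C')(Function('l')(1), 1)), Pow(Add(-333, -155), -1)) = Mul(Add(-204, 4), Pow(Add(-333, -155), -1)) = Mul(-200, Pow(-488, -1)) = Mul(-200, Rational(-1, 488)) = Rational(25, 61)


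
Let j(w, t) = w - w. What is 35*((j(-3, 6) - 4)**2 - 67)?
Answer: -1785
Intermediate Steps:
j(w, t) = 0
35*((j(-3, 6) - 4)**2 - 67) = 35*((0 - 4)**2 - 67) = 35*((-4)**2 - 67) = 35*(16 - 67) = 35*(-51) = -1785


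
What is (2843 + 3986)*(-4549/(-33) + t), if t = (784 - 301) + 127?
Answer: 168532891/33 ≈ 5.1071e+6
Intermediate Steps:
t = 610 (t = 483 + 127 = 610)
(2843 + 3986)*(-4549/(-33) + t) = (2843 + 3986)*(-4549/(-33) + 610) = 6829*(-4549*(-1/33) + 610) = 6829*(4549/33 + 610) = 6829*(24679/33) = 168532891/33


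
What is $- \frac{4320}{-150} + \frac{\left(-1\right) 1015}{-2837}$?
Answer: $\frac{413603}{14185} \approx 29.158$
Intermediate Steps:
$- \frac{4320}{-150} + \frac{\left(-1\right) 1015}{-2837} = \left(-4320\right) \left(- \frac{1}{150}\right) - - \frac{1015}{2837} = \frac{144}{5} + \frac{1015}{2837} = \frac{413603}{14185}$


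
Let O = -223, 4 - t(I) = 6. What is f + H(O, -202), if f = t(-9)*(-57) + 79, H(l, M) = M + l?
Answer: -232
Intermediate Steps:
t(I) = -2 (t(I) = 4 - 1*6 = 4 - 6 = -2)
f = 193 (f = -2*(-57) + 79 = 114 + 79 = 193)
f + H(O, -202) = 193 + (-202 - 223) = 193 - 425 = -232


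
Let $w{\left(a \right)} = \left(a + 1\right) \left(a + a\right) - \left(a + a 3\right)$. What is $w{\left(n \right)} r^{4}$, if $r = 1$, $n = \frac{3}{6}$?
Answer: $- \frac{1}{2} \approx -0.5$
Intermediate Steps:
$n = \frac{1}{2}$ ($n = 3 \cdot \frac{1}{6} = \frac{1}{2} \approx 0.5$)
$w{\left(a \right)} = - 4 a + 2 a \left(1 + a\right)$ ($w{\left(a \right)} = \left(1 + a\right) 2 a - \left(a + 3 a\right) = 2 a \left(1 + a\right) - 4 a = - 4 a + 2 a \left(1 + a\right)$)
$w{\left(n \right)} r^{4} = 2 \cdot \frac{1}{2} \left(-1 + \frac{1}{2}\right) 1^{4} = 2 \cdot \frac{1}{2} \left(- \frac{1}{2}\right) 1 = \left(- \frac{1}{2}\right) 1 = - \frac{1}{2}$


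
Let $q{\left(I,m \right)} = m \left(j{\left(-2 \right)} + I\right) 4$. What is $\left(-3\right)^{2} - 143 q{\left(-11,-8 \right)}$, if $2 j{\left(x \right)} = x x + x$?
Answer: $-45751$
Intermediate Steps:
$j{\left(x \right)} = \frac{x}{2} + \frac{x^{2}}{2}$ ($j{\left(x \right)} = \frac{x x + x}{2} = \frac{x^{2} + x}{2} = \frac{x + x^{2}}{2} = \frac{x}{2} + \frac{x^{2}}{2}$)
$q{\left(I,m \right)} = 4 m \left(1 + I\right)$ ($q{\left(I,m \right)} = m \left(\frac{1}{2} \left(-2\right) \left(1 - 2\right) + I\right) 4 = m \left(\frac{1}{2} \left(-2\right) \left(-1\right) + I\right) 4 = m \left(1 + I\right) 4 = 4 m \left(1 + I\right)$)
$\left(-3\right)^{2} - 143 q{\left(-11,-8 \right)} = \left(-3\right)^{2} - 143 \cdot 4 \left(-8\right) \left(1 - 11\right) = 9 - 143 \cdot 4 \left(-8\right) \left(-10\right) = 9 - 45760 = -45751$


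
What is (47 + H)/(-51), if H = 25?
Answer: -24/17 ≈ -1.4118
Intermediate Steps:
(47 + H)/(-51) = (47 + 25)/(-51) = -1/51*72 = -24/17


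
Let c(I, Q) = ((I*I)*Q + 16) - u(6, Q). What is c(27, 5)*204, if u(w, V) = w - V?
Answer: 746640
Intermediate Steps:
c(I, Q) = 10 + Q + Q*I² (c(I, Q) = ((I*I)*Q + 16) - (6 - Q) = (I²*Q + 16) + (-6 + Q) = (Q*I² + 16) + (-6 + Q) = (16 + Q*I²) + (-6 + Q) = 10 + Q + Q*I²)
c(27, 5)*204 = (10 + 5 + 5*27²)*204 = (10 + 5 + 5*729)*204 = (10 + 5 + 3645)*204 = 3660*204 = 746640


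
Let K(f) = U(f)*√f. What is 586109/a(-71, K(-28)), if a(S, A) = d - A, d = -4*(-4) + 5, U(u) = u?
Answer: 1758327/3199 - 4688872*I*√7/3199 ≈ 549.65 - 3878.0*I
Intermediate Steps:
d = 21 (d = 16 + 5 = 21)
K(f) = f^(3/2) (K(f) = f*√f = f^(3/2))
a(S, A) = 21 - A
586109/a(-71, K(-28)) = 586109/(21 - (-28)^(3/2)) = 586109/(21 - (-56)*I*√7) = 586109/(21 + 56*I*√7)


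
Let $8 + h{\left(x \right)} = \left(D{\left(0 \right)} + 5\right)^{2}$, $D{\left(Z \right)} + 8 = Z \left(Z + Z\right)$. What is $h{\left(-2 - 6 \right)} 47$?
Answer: $47$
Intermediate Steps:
$D{\left(Z \right)} = -8 + 2 Z^{2}$ ($D{\left(Z \right)} = -8 + Z \left(Z + Z\right) = -8 + Z 2 Z = -8 + 2 Z^{2}$)
$h{\left(x \right)} = 1$ ($h{\left(x \right)} = -8 + \left(\left(-8 + 2 \cdot 0^{2}\right) + 5\right)^{2} = -8 + \left(\left(-8 + 2 \cdot 0\right) + 5\right)^{2} = -8 + \left(\left(-8 + 0\right) + 5\right)^{2} = -8 + \left(-8 + 5\right)^{2} = -8 + \left(-3\right)^{2} = -8 + 9 = 1$)
$h{\left(-2 - 6 \right)} 47 = 1 \cdot 47 = 47$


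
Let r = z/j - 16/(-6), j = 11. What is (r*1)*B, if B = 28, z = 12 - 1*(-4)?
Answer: 3808/33 ≈ 115.39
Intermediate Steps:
z = 16 (z = 12 + 4 = 16)
r = 136/33 (r = 16/11 - 16/(-6) = 16*(1/11) - 16*(-⅙) = 16/11 + 8/3 = 136/33 ≈ 4.1212)
(r*1)*B = ((136/33)*1)*28 = (136/33)*28 = 3808/33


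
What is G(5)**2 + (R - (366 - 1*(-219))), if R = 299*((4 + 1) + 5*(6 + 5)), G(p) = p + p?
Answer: 17455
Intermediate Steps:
G(p) = 2*p
R = 17940 (R = 299*(5 + 5*11) = 299*(5 + 55) = 299*60 = 17940)
G(5)**2 + (R - (366 - 1*(-219))) = (2*5)**2 + (17940 - (366 - 1*(-219))) = 10**2 + (17940 - (366 + 219)) = 100 + (17940 - 1*585) = 100 + (17940 - 585) = 100 + 17355 = 17455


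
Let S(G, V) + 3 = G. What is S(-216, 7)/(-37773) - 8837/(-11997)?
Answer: 4153424/5594601 ≈ 0.74240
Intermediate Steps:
S(G, V) = -3 + G
S(-216, 7)/(-37773) - 8837/(-11997) = (-3 - 216)/(-37773) - 8837/(-11997) = -219*(-1/37773) - 8837*(-1/11997) = 73/12591 + 8837/11997 = 4153424/5594601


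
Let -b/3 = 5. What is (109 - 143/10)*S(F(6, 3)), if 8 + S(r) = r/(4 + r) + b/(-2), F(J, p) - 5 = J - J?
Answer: 947/180 ≈ 5.2611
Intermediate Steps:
b = -15 (b = -3*5 = -15)
F(J, p) = 5 (F(J, p) = 5 + (J - J) = 5 + 0 = 5)
S(r) = -½ + r/(4 + r) (S(r) = -8 + (r/(4 + r) - 15/(-2)) = -8 + (r/(4 + r) - 15*(-½)) = -8 + (r/(4 + r) + 15/2) = -8 + (15/2 + r/(4 + r)) = -½ + r/(4 + r))
(109 - 143/10)*S(F(6, 3)) = (109 - 143/10)*((-4 + 5)/(2*(4 + 5))) = (109 - 143*⅒)*((½)*1/9) = (109 - 143/10)*((½)*(⅑)*1) = (947/10)*(1/18) = 947/180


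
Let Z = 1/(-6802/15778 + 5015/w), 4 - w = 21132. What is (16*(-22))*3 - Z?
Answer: -117492485336/111419663 ≈ -1054.5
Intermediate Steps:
w = -21128 (w = 4 - 1*21132 = 4 - 21132 = -21128)
Z = -166678792/111419663 (Z = 1/(-6802/15778 + 5015/(-21128)) = 1/(-6802*1/15778 + 5015*(-1/21128)) = 1/(-3401/7889 - 5015/21128) = 1/(-111419663/166678792) = -166678792/111419663 ≈ -1.4960)
(16*(-22))*3 - Z = (16*(-22))*3 - 1*(-166678792/111419663) = -352*3 + 166678792/111419663 = -1056 + 166678792/111419663 = -117492485336/111419663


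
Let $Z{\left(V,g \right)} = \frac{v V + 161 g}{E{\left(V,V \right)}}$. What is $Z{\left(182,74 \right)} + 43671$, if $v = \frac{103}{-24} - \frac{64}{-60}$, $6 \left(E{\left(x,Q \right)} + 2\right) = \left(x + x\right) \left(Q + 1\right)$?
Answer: $\frac{9695188541}{222000} \approx 43672.0$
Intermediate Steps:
$E{\left(x,Q \right)} = -2 + \frac{x \left(1 + Q\right)}{3}$ ($E{\left(x,Q \right)} = -2 + \frac{\left(x + x\right) \left(Q + 1\right)}{6} = -2 + \frac{2 x \left(1 + Q\right)}{6} = -2 + \frac{x \left(1 + Q\right)}{3}$)
$v = - \frac{129}{40}$ ($v = 103 \left(- \frac{1}{24}\right) - - \frac{16}{15} = - \frac{103}{24} + \frac{16}{15} = - \frac{129}{40} \approx -3.225$)
$Z{\left(V,g \right)} = \frac{161 g - \frac{129 V}{40}}{-2 + \frac{V}{3} + \frac{V^{2}}{3}}$ ($Z{\left(V,g \right)} = \frac{- \frac{129 V}{40} + 161 g}{-2 + \frac{V}{3} + \frac{V V}{3}} = \frac{161 g - \frac{129 V}{40}}{-2 + \frac{V}{3} + \frac{V^{2}}{3}}$)
$Z{\left(182,74 \right)} + 43671 = \frac{483 \cdot 74 - \frac{35217}{20}}{-6 + 182 + 182^{2}} + 43671 = \frac{35742 - \frac{35217}{20}}{-6 + 182 + 33124} + 43671 = \frac{1}{33300} \cdot \frac{679623}{20} + 43671 = \frac{226541}{222000} + 43671 = \frac{9695188541}{222000}$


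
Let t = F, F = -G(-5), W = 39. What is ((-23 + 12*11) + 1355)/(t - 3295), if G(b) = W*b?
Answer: -366/775 ≈ -0.47226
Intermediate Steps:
G(b) = 39*b
F = 195 (F = -39*(-5) = -1*(-195) = 195)
t = 195
((-23 + 12*11) + 1355)/(t - 3295) = ((-23 + 12*11) + 1355)/(195 - 3295) = ((-23 + 132) + 1355)/(-3100) = (109 + 1355)*(-1/3100) = 1464*(-1/3100) = -366/775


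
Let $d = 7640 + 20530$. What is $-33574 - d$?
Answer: $-61744$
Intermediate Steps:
$d = 28170$
$-33574 - d = -33574 - 28170 = -61744$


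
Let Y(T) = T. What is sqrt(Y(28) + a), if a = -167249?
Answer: I*sqrt(167221) ≈ 408.93*I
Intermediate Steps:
sqrt(Y(28) + a) = sqrt(28 - 167249) = sqrt(-167221) = I*sqrt(167221)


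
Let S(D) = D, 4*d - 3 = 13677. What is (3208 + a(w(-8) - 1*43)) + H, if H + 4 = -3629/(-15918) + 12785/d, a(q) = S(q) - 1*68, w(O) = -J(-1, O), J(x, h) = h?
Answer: 5634433279/1814652 ≈ 3105.0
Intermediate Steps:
d = 3420 (d = 3/4 + (1/4)*13677 = 3/4 + 13677/4 = 3420)
w(O) = -O
a(q) = -68 + q (a(q) = q - 1*68 = q - 68 = -68 + q)
H = -61181/1814652 (H = -4 + (-3629/(-15918) + 12785/3420) = -4 + (-3629*(-1/15918) + 12785*(1/3420)) = -4 + (3629/15918 + 2557/684) = -4 + 7197427/1814652 = -61181/1814652 ≈ -0.033715)
(3208 + a(w(-8) - 1*43)) + H = (3208 + (-68 + (-1*(-8) - 1*43))) - 61181/1814652 = (3208 + (-68 + (8 - 43))) - 61181/1814652 = (3208 + (-68 - 35)) - 61181/1814652 = (3208 - 103) - 61181/1814652 = 3105 - 61181/1814652 = 5634433279/1814652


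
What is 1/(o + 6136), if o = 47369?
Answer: 1/53505 ≈ 1.8690e-5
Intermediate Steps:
1/(o + 6136) = 1/(47369 + 6136) = 1/53505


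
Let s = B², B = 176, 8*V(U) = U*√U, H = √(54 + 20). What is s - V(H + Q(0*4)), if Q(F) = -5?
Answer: 30976 - (-5 + √74)^(3/2)/8 ≈ 30975.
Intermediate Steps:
H = √74 ≈ 8.6023
V(U) = U^(3/2)/8 (V(U) = (U*√U)/8 = U^(3/2)/8)
s = 30976 (s = 176² = 30976)
s - V(H + Q(0*4)) = 30976 - (√74 - 5)^(3/2)/8 = 30976 - (-5 + √74)^(3/2)/8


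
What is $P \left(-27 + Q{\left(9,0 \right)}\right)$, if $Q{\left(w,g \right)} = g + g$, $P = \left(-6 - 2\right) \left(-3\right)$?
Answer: $-648$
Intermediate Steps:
$P = 24$ ($P = \left(-8\right) \left(-3\right) = 24$)
$Q{\left(w,g \right)} = 2 g$
$P \left(-27 + Q{\left(9,0 \right)}\right) = 24 \left(-27 + 2 \cdot 0\right) = 24 \left(-27 + 0\right) = 24 \left(-27\right) = -648$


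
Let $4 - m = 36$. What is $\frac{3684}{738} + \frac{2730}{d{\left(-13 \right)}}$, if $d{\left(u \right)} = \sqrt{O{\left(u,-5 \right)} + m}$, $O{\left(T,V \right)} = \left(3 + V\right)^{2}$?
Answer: $\frac{614}{123} - 195 i \sqrt{7} \approx 4.9919 - 515.92 i$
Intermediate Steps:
$m = -32$ ($m = 4 - 36 = -32$)
$d{\left(u \right)} = 2 i \sqrt{7}$ ($d{\left(u \right)} = \sqrt{\left(3 - 5\right)^{2} - 32} = \sqrt{\left(-2\right)^{2} - 32} = \sqrt{4 - 32} = \sqrt{-28} = 2 i \sqrt{7}$)
$\frac{3684}{738} + \frac{2730}{d{\left(-13 \right)}} = \frac{3684}{738} + \frac{2730}{2 i \sqrt{7}} = 3684 \cdot \frac{1}{738} + 2730 \left(- \frac{i \sqrt{7}}{14}\right) = \frac{614}{123} - 195 i \sqrt{7}$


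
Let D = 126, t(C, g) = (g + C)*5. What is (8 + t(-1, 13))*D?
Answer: 8568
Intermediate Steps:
t(C, g) = 5*C + 5*g (t(C, g) = (C + g)*5 = 5*C + 5*g)
(8 + t(-1, 13))*D = (8 + (5*(-1) + 5*13))*126 = (8 + (-5 + 65))*126 = (8 + 60)*126 = 68*126 = 8568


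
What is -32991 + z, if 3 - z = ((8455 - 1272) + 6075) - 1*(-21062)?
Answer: -67308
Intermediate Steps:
z = -34317 (z = 3 - (((8455 - 1272) + 6075) - 1*(-21062)) = 3 - ((7183 + 6075) + 21062) = 3 - (13258 + 21062) = 3 - 1*34320 = 3 - 34320 = -34317)
-32991 + z = -32991 - 34317 = -67308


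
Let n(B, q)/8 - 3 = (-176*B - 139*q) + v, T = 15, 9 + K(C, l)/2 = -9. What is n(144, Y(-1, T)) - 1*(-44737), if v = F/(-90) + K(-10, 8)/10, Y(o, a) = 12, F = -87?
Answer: -2570341/15 ≈ -1.7136e+5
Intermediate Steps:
K(C, l) = -36 (K(C, l) = -18 + 2*(-9) = -18 - 18 = -36)
v = -79/30 (v = -87/(-90) - 36/10 = -87*(-1/90) - 36*⅒ = 29/30 - 18/5 = -79/30 ≈ -2.6333)
n(B, q) = 44/15 - 1408*B - 1112*q (n(B, q) = 24 + 8*((-176*B - 139*q) - 79/30) = 24 + 8*(-79/30 - 176*B - 139*q) = 24 + (-316/15 - 1408*B - 1112*q) = 44/15 - 1408*B - 1112*q)
n(144, Y(-1, T)) - 1*(-44737) = (44/15 - 1408*144 - 1112*12) - 1*(-44737) = (44/15 - 202752 - 13344) + 44737 = -3241396/15 + 44737 = -2570341/15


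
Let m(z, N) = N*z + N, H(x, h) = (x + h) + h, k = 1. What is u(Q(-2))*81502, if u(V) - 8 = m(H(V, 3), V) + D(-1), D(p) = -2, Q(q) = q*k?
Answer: -326008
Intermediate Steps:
H(x, h) = x + 2*h (H(x, h) = (h + x) + h = x + 2*h)
m(z, N) = N + N*z
Q(q) = q (Q(q) = q*1 = q)
u(V) = 6 + V*(7 + V) (u(V) = 8 + (V*(1 + (V + 2*3)) - 2) = 8 + (V*(1 + (V + 6)) - 2) = 8 + (V*(1 + (6 + V)) - 2) = 8 + (V*(7 + V) - 2) = 8 + (-2 + V*(7 + V)) = 6 + V*(7 + V))
u(Q(-2))*81502 = (6 - 2*(7 - 2))*81502 = (6 - 2*5)*81502 = (6 - 10)*81502 = -4*81502 = -326008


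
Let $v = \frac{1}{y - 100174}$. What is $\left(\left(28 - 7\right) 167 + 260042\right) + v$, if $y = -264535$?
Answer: $\frac{96118692240}{364709} \approx 2.6355 \cdot 10^{5}$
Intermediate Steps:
$v = - \frac{1}{364709}$ ($v = \frac{1}{-264535 - 100174} = \frac{1}{-364709} = - \frac{1}{364709} \approx -2.7419 \cdot 10^{-6}$)
$\left(\left(28 - 7\right) 167 + 260042\right) + v = \left(\left(28 - 7\right) 167 + 260042\right) - \frac{1}{364709} = \left(21 \cdot 167 + 260042\right) - \frac{1}{364709} = \left(3507 + 260042\right) - \frac{1}{364709} = 263549 - \frac{1}{364709} = \frac{96118692240}{364709}$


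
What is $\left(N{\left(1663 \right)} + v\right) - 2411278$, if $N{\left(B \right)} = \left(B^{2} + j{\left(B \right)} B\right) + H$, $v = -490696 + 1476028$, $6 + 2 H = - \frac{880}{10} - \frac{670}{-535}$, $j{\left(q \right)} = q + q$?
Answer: $\frac{735166465}{107} \approx 6.8707 \cdot 10^{6}$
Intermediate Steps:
$j{\left(q \right)} = 2 q$
$H = - \frac{4962}{107}$ ($H = -3 + \frac{- \frac{880}{10} - \frac{670}{-535}}{2} = -3 + \frac{\left(-880\right) \frac{1}{10} - - \frac{134}{107}}{2} = -3 + \frac{-88 + \frac{134}{107}}{2} = -3 + \frac{1}{2} \left(- \frac{9282}{107}\right) = -3 - \frac{4641}{107} = - \frac{4962}{107} \approx -46.374$)
$v = 985332$
$N{\left(B \right)} = - \frac{4962}{107} + 3 B^{2}$ ($N{\left(B \right)} = \left(B^{2} + 2 B B\right) - \frac{4962}{107} = \left(B^{2} + 2 B^{2}\right) - \frac{4962}{107} = 3 B^{2} - \frac{4962}{107} = - \frac{4962}{107} + 3 B^{2}$)
$\left(N{\left(1663 \right)} + v\right) - 2411278 = \left(\left(- \frac{4962}{107} + 3 \cdot 1663^{2}\right) + 985332\right) - 2411278 = \left(\left(- \frac{4962}{107} + 3 \cdot 2765569\right) + 985332\right) - 2411278 = \left(\left(- \frac{4962}{107} + 8296707\right) + 985332\right) - 2411278 = \left(\frac{887742687}{107} + 985332\right) - 2411278 = \frac{993173211}{107} - 2411278 = \frac{735166465}{107}$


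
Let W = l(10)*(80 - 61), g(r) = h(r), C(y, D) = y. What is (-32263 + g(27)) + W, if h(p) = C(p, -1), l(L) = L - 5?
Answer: -32141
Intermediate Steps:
l(L) = -5 + L
h(p) = p
g(r) = r
W = 95 (W = (-5 + 10)*(80 - 61) = 5*19 = 95)
(-32263 + g(27)) + W = (-32263 + 27) + 95 = -32236 + 95 = -32141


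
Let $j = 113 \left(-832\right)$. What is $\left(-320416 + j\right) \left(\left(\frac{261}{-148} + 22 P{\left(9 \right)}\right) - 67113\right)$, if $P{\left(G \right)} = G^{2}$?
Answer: $\frac{1001811550392}{37} \approx 2.7076 \cdot 10^{10}$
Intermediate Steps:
$j = -94016$
$\left(-320416 + j\right) \left(\left(\frac{261}{-148} + 22 P{\left(9 \right)}\right) - 67113\right) = \left(-320416 - 94016\right) \left(\left(\frac{261}{-148} + 22 \cdot 9^{2}\right) - 67113\right) = - 414432 \left(\left(261 \left(- \frac{1}{148}\right) + 22 \cdot 81\right) - 67113\right) = - 414432 \left(\left(- \frac{261}{148} + 1782\right) - 67113\right) = - 414432 \left(\frac{263475}{148} - 67113\right) = \left(-414432\right) \left(- \frac{9669249}{148}\right) = \frac{1001811550392}{37}$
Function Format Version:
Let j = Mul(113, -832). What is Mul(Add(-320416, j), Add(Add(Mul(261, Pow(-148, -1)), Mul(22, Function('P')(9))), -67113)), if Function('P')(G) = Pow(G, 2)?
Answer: Rational(1001811550392, 37) ≈ 2.7076e+10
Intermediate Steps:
j = -94016
Mul(Add(-320416, j), Add(Add(Mul(261, Pow(-148, -1)), Mul(22, Function('P')(9))), -67113)) = Mul(Add(-320416, -94016), Add(Add(Mul(261, Pow(-148, -1)), Mul(22, Pow(9, 2))), -67113)) = Mul(-414432, Add(Add(Mul(261, Rational(-1, 148)), Mul(22, 81)), -67113)) = Mul(-414432, Add(Add(Rational(-261, 148), 1782), -67113)) = Mul(-414432, Add(Rational(263475, 148), -67113)) = Mul(-414432, Rational(-9669249, 148)) = Rational(1001811550392, 37)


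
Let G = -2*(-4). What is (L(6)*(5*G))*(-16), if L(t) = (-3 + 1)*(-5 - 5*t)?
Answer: -44800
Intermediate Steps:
G = 8
L(t) = 10 + 10*t (L(t) = -2*(-5 - 5*t) = 10 + 10*t)
(L(6)*(5*G))*(-16) = ((10 + 10*6)*(5*8))*(-16) = ((10 + 60)*40)*(-16) = (70*40)*(-16) = 2800*(-16) = -44800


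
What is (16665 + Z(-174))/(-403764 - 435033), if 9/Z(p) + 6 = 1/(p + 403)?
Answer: -7626328/383889427 ≈ -0.019866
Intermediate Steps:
Z(p) = 9/(-6 + 1/(403 + p)) (Z(p) = 9/(-6 + 1/(p + 403)) = 9/(-6 + 1/(403 + p)))
(16665 + Z(-174))/(-403764 - 435033) = (16665 + 9*(-403 - 1*(-174))/(2417 + 6*(-174)))/(-403764 - 435033) = (16665 + 9*(-403 + 174)/(2417 - 1044))/(-838797) = (16665 + 9*(-229)/1373)*(-1/838797) = (16665 + 9*(1/1373)*(-229))*(-1/838797) = (16665 - 2061/1373)*(-1/838797) = (22878984/1373)*(-1/838797) = -7626328/383889427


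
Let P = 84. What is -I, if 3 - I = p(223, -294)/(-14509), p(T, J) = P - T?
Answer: -43388/14509 ≈ -2.9904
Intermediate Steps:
p(T, J) = 84 - T
I = 43388/14509 (I = 3 - (84 - 1*223)/(-14509) = 3 - (84 - 223)*(-1)/14509 = 3 - (-139)*(-1)/14509 = 3 - 1*139/14509 = 3 - 139/14509 = 43388/14509 ≈ 2.9904)
-I = -1*43388/14509 = -43388/14509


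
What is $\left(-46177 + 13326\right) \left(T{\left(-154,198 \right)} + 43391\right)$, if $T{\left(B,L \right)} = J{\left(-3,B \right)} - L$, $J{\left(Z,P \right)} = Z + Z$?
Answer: $-1418736137$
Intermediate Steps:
$J{\left(Z,P \right)} = 2 Z$
$T{\left(B,L \right)} = -6 - L$ ($T{\left(B,L \right)} = 2 \left(-3\right) - L = -6 - L$)
$\left(-46177 + 13326\right) \left(T{\left(-154,198 \right)} + 43391\right) = \left(-46177 + 13326\right) \left(\left(-6 - 198\right) + 43391\right) = - 32851 \left(\left(-6 - 198\right) + 43391\right) = - 32851 \left(-204 + 43391\right) = \left(-32851\right) 43187 = -1418736137$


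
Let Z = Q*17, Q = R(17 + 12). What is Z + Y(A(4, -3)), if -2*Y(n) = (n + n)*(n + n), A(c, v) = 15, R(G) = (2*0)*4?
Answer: -450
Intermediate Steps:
R(G) = 0 (R(G) = 0*4 = 0)
Q = 0
Y(n) = -2*n² (Y(n) = -(n + n)*(n + n)/2 = -2*n*2*n/2 = -2*n²)
Z = 0 (Z = 0*17 = 0)
Z + Y(A(4, -3)) = 0 - 2*15² = 0 - 2*225 = 0 - 450 = -450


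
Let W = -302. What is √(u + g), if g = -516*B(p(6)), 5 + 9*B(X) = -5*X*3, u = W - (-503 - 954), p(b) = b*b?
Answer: √291615/3 ≈ 180.00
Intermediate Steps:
p(b) = b²
u = 1155 (u = -302 - (-503 - 954) = -302 - 1*(-1457) = -302 + 1457 = 1155)
B(X) = -5/9 - 5*X/3 (B(X) = -5/9 + (-5*X*3)/9 = -5/9 + (-15*X)/9 = -5/9 - 5*X/3)
g = 93740/3 (g = -516*(-5/9 - 5/3*6²) = -516*(-5/9 - 5/3*36) = -516*(-5/9 - 60) = -516*(-545/9) = 93740/3 ≈ 31247.)
√(u + g) = √(1155 + 93740/3) = √(97205/3) = √291615/3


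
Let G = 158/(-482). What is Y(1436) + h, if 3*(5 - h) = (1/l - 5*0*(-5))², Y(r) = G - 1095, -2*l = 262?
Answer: -13528136668/12407403 ≈ -1090.3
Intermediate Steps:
l = -131 (l = -½*262 = -131)
G = -79/241 (G = 158*(-1/482) = -79/241 ≈ -0.32780)
Y(r) = -263974/241 (Y(r) = -79/241 - 1095 = -263974/241)
h = 257414/51483 (h = 5 - (1/(-131) - 5*0*(-5))²/3 = 5 - (-1/131 + 0*(-5))²/3 = 5 - (-1/131 + 0)²/3 = 5 - (-1/131)²/3 = 5 - ⅓*1/17161 = 5 - 1/51483 = 257414/51483 ≈ 5.0000)
Y(1436) + h = -263974/241 + 257414/51483 = -13528136668/12407403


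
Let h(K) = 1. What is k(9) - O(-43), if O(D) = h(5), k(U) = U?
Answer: 8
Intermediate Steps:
O(D) = 1
k(9) - O(-43) = 9 - 1*1 = 9 - 1 = 8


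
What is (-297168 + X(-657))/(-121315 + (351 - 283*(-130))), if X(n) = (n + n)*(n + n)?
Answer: -238238/14029 ≈ -16.982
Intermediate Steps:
X(n) = 4*n² (X(n) = (2*n)*(2*n) = 4*n²)
(-297168 + X(-657))/(-121315 + (351 - 283*(-130))) = (-297168 + 4*(-657)²)/(-121315 + (351 - 283*(-130))) = (-297168 + 4*431649)/(-121315 + (351 + 36790)) = (-297168 + 1726596)/(-121315 + 37141) = 1429428/(-84174) = 1429428*(-1/84174) = -238238/14029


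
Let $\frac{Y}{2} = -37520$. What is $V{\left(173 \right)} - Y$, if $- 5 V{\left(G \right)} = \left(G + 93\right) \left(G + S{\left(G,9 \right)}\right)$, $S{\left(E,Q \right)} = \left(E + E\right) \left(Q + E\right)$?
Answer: $-3284274$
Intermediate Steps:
$Y = -75040$ ($Y = 2 \left(-37520\right) = -75040$)
$S{\left(E,Q \right)} = 2 E \left(E + Q\right)$
$V{\left(G \right)} = - \frac{\left(93 + G\right) \left(G + 2 G \left(9 + G\right)\right)}{5}$ ($V{\left(G \right)} = - \frac{\left(G + 93\right) \left(G + 2 G \left(G + 9\right)\right)}{5} = - \frac{\left(93 + G\right) \left(G + 2 G \left(9 + G\right)\right)}{5}$)
$V{\left(173 \right)} - Y = \frac{1}{5} \cdot 173 \left(-1767 - 35465 - 2 \cdot 173^{2}\right) - -75040 = \frac{1}{5} \cdot 173 \left(-1767 - 35465 - 59858\right) + 75040 = \frac{1}{5} \cdot 173 \left(-97090\right) + 75040 = -3359314 + 75040 = -3284274$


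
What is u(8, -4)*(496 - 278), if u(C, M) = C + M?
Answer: 872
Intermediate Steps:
u(8, -4)*(496 - 278) = (8 - 4)*(496 - 278) = 4*218 = 872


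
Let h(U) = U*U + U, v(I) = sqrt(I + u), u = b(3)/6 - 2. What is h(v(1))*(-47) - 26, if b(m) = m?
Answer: -5/2 - 47*I*sqrt(2)/2 ≈ -2.5 - 33.234*I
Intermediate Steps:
u = -3/2 (u = 3/6 - 2 = 3*(1/6) - 2 = 1/2 - 2 = -3/2 ≈ -1.5000)
v(I) = sqrt(-3/2 + I) (v(I) = sqrt(I - 3/2) = sqrt(-3/2 + I))
h(U) = U + U**2 (h(U) = U**2 + U = U + U**2)
h(v(1))*(-47) - 26 = ((sqrt(-6 + 4*1)/2)*(1 + sqrt(-6 + 4*1)/2))*(-47) - 26 = ((sqrt(-6 + 4)/2)*(1 + sqrt(-6 + 4)/2))*(-47) - 26 = ((sqrt(-2)/2)*(1 + sqrt(-2)/2))*(-47) - 26 = (((I*sqrt(2))/2)*(1 + (I*sqrt(2))/2))*(-47) - 26 = ((I*sqrt(2)/2)*(1 + I*sqrt(2)/2))*(-47) - 26 = (I*sqrt(2)*(1 + I*sqrt(2)/2)/2)*(-47) - 26 = -47*I*sqrt(2)*(1 + I*sqrt(2)/2)/2 - 26 = -26 - 47*I*sqrt(2)*(1 + I*sqrt(2)/2)/2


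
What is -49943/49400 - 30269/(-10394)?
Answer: 488090529/256731800 ≈ 1.9012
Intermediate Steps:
-49943/49400 - 30269/(-10394) = -49943*1/49400 - 30269*(-1/10394) = -49943/49400 + 30269/10394 = 488090529/256731800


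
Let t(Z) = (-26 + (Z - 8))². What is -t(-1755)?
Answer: -3200521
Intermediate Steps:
t(Z) = (-34 + Z)² (t(Z) = (-26 + (-8 + Z))² = (-34 + Z)²)
-t(-1755) = -(-34 - 1755)² = -1*(-1789)² = -1*3200521 = -3200521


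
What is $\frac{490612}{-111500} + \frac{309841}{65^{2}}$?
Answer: $\frac{324744358}{4710875} \approx 68.935$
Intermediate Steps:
$\frac{490612}{-111500} + \frac{309841}{65^{2}} = 490612 \left(- \frac{1}{111500}\right) + \frac{309841}{4225} = - \frac{122653}{27875} + 309841 \cdot \frac{1}{4225} = - \frac{122653}{27875} + \frac{309841}{4225} = \frac{324744358}{4710875}$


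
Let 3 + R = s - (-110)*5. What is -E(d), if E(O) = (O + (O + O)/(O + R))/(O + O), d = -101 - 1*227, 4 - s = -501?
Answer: -363/724 ≈ -0.50138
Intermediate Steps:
s = 505 (s = 4 - 1*(-501) = 4 + 501 = 505)
R = 1052 (R = -3 + (505 - (-110)*5) = -3 + (505 - 1*(-550)) = -3 + (505 + 550) = -3 + 1055 = 1052)
d = -328 (d = -101 - 227 = -328)
E(O) = (O + 2*O/(1052 + O))/(2*O) (E(O) = (O + (O + O)/(O + 1052))/(O + O) = (O + (2*O)/(1052 + O))/((2*O)) = (O + 2*O/(1052 + O))*(1/(2*O)) = (O + 2*O/(1052 + O))/(2*O))
-E(d) = -(1054 - 328)/(2*(1052 - 328)) = -726/(2*724) = -1*363/724 = -363/724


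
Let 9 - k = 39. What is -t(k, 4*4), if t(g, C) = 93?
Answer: -93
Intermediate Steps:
k = -30 (k = 9 - 1*39 = 9 - 39 = -30)
-t(k, 4*4) = -1*93 = -93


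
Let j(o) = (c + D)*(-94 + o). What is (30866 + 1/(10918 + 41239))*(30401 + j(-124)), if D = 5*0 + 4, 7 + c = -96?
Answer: 83686286150629/52157 ≈ 1.6045e+9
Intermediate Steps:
c = -103 (c = -7 - 96 = -103)
D = 4 (D = 0 + 4 = 4)
j(o) = 9306 - 99*o (j(o) = (-103 + 4)*(-94 + o) = -99*(-94 + o) = 9306 - 99*o)
(30866 + 1/(10918 + 41239))*(30401 + j(-124)) = (30866 + 1/(10918 + 41239))*(30401 + (9306 - 99*(-124))) = (30866 + 1/52157)*(30401 + (9306 + 12276)) = (30866 + 1/52157)*(30401 + 21582) = (1609877963/52157)*51983 = 83686286150629/52157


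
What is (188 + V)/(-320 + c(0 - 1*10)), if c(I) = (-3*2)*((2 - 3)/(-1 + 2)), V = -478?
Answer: 145/157 ≈ 0.92357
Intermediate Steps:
c(I) = 6 (c(I) = -(-6)/1 = -(-6) = -6*(-1) = 6)
(188 + V)/(-320 + c(0 - 1*10)) = (188 - 478)/(-320 + 6) = -290/(-314) = -290*(-1/314) = 145/157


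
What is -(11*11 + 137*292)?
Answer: -40125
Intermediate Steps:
-(11*11 + 137*292) = -(121 + 40004) = -1*40125 = -40125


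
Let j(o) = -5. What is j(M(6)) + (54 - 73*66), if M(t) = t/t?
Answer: -4769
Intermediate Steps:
M(t) = 1
j(M(6)) + (54 - 73*66) = -5 + (54 - 73*66) = -5 + (54 - 4818) = -5 - 4764 = -4769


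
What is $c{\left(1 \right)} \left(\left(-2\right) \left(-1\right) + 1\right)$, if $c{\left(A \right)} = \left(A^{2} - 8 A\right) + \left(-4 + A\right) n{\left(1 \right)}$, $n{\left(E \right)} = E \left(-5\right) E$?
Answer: $24$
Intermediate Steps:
$n{\left(E \right)} = - 5 E^{2}$ ($n{\left(E \right)} = - 5 E E = - 5 E^{2}$)
$c{\left(A \right)} = 20 + A^{2} - 13 A$ ($c{\left(A \right)} = \left(A^{2} - 8 A\right) + \left(-4 + A\right) \left(- 5 \cdot 1^{2}\right) = \left(A^{2} - 8 A\right) + \left(-4 + A\right) \left(\left(-5\right) 1\right) = \left(A^{2} - 8 A\right) + \left(-4 + A\right) \left(-5\right) = \left(A^{2} - 8 A\right) - \left(-20 + 5 A\right) = 20 + A^{2} - 13 A$)
$c{\left(1 \right)} \left(\left(-2\right) \left(-1\right) + 1\right) = \left(20 + 1^{2} - 13\right) \left(\left(-2\right) \left(-1\right) + 1\right) = \left(20 + 1 - 13\right) \left(2 + 1\right) = 8 \cdot 3 = 24$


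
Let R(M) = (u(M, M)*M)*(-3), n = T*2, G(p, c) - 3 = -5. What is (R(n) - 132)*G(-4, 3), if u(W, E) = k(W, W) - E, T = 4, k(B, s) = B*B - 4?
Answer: 2760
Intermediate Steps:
G(p, c) = -2 (G(p, c) = 3 - 5 = -2)
k(B, s) = -4 + B**2 (k(B, s) = B**2 - 4 = -4 + B**2)
n = 8 (n = 4*2 = 8)
u(W, E) = -4 + W**2 - E (u(W, E) = (-4 + W**2) - E = -4 + W**2 - E)
R(M) = -3*M*(-4 + M**2 - M) (R(M) = ((-4 + M**2 - M)*M)*(-3) = (M*(-4 + M**2 - M))*(-3) = -3*M*(-4 + M**2 - M))
(R(n) - 132)*G(-4, 3) = (3*8*(4 + 8 - 1*8**2) - 132)*(-2) = (3*8*(4 + 8 - 1*64) - 132)*(-2) = (3*8*(4 + 8 - 64) - 132)*(-2) = (3*8*(-52) - 132)*(-2) = (-1248 - 132)*(-2) = -1380*(-2) = 2760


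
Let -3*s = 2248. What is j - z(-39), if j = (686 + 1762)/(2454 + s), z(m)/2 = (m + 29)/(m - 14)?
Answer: 143476/135521 ≈ 1.0587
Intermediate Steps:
s = -2248/3 (s = -⅓*2248 = -2248/3 ≈ -749.33)
z(m) = 2*(29 + m)/(-14 + m) (z(m) = 2*((m + 29)/(m - 14)) = 2*((29 + m)/(-14 + m)) = 2*(29 + m)/(-14 + m))
j = 3672/2557 (j = (686 + 1762)/(2454 - 2248/3) = 2448/(5114/3) = 2448*(3/5114) = 3672/2557 ≈ 1.4361)
j - z(-39) = 3672/2557 - 2*(29 - 39)/(-14 - 39) = 3672/2557 - 2*(-10)/(-53) = 3672/2557 - 2*(-1)*(-10)/53 = 3672/2557 - 1*20/53 = 3672/2557 - 20/53 = 143476/135521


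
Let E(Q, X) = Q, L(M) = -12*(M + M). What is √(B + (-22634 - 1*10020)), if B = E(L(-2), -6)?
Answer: I*√32606 ≈ 180.57*I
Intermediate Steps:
L(M) = -24*M
B = 48 (B = -24*(-2) = 48)
√(B + (-22634 - 1*10020)) = √(48 + (-22634 - 1*10020)) = √(48 + (-22634 - 10020)) = √(48 - 32654) = √(-32606) = I*√32606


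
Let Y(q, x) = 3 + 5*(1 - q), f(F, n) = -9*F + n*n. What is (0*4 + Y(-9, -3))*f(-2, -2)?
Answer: 1166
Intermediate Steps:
f(F, n) = n² - 9*F (f(F, n) = -9*F + n² = n² - 9*F)
Y(q, x) = 8 - 5*q (Y(q, x) = 3 + (5 - 5*q) = 8 - 5*q)
(0*4 + Y(-9, -3))*f(-2, -2) = (0*4 + (8 - 5*(-9)))*((-2)² - 9*(-2)) = (0 + (8 + 45))*(4 + 18) = (0 + 53)*22 = 53*22 = 1166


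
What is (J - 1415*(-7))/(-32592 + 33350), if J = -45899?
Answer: -17997/379 ≈ -47.485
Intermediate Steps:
(J - 1415*(-7))/(-32592 + 33350) = (-45899 - 1415*(-7))/(-32592 + 33350) = (-45899 + 9905)/758 = -35994*1/758 = -17997/379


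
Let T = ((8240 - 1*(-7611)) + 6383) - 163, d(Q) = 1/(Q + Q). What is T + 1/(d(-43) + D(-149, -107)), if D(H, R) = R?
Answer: 203119327/9203 ≈ 22071.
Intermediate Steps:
d(Q) = 1/(2*Q)
T = 22071 (T = ((8240 + 7611) + 6383) - 163 = (15851 + 6383) - 163 = 22234 - 163 = 22071)
T + 1/(d(-43) + D(-149, -107)) = 22071 + 1/((½)/(-43) - 107) = 22071 + 1/((½)*(-1/43) - 107) = 22071 + 1/(-1/86 - 107) = 22071 + 1/(-9203/86) = 22071 - 86/9203 = 203119327/9203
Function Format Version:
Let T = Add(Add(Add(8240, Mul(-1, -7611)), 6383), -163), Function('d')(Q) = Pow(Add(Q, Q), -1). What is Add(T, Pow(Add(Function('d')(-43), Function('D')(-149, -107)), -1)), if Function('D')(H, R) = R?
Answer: Rational(203119327, 9203) ≈ 22071.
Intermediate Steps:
Function('d')(Q) = Mul(Rational(1, 2), Pow(Q, -1)) (Function('d')(Q) = Pow(Mul(2, Q), -1) = Mul(Rational(1, 2), Pow(Q, -1)))
T = 22071 (T = Add(Add(Add(8240, 7611), 6383), -163) = Add(Add(15851, 6383), -163) = Add(22234, -163) = 22071)
Add(T, Pow(Add(Function('d')(-43), Function('D')(-149, -107)), -1)) = Add(22071, Pow(Add(Mul(Rational(1, 2), Pow(-43, -1)), -107), -1)) = Add(22071, Pow(Add(Mul(Rational(1, 2), Rational(-1, 43)), -107), -1)) = Add(22071, Pow(Add(Rational(-1, 86), -107), -1)) = Add(22071, Pow(Rational(-9203, 86), -1)) = Add(22071, Rational(-86, 9203)) = Rational(203119327, 9203)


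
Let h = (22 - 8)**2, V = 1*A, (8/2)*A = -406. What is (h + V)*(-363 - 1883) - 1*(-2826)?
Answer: -209421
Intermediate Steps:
A = -203/2 (A = (1/4)*(-406) = -203/2 ≈ -101.50)
V = -203/2 (V = 1*(-203/2) = -203/2 ≈ -101.50)
h = 196 (h = 14**2 = 196)
(h + V)*(-363 - 1883) - 1*(-2826) = (196 - 203/2)*(-363 - 1883) - 1*(-2826) = (189/2)*(-2246) + 2826 = -212247 + 2826 = -209421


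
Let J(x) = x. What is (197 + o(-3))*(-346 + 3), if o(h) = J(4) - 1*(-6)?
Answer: -71001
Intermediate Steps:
o(h) = 10 (o(h) = 4 - 1*(-6) = 4 + 6 = 10)
(197 + o(-3))*(-346 + 3) = (197 + 10)*(-346 + 3) = 207*(-343) = -71001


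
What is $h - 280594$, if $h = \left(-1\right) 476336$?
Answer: $-756930$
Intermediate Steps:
$h = -476336$
$h - 280594 = -476336 - 280594 = -756930$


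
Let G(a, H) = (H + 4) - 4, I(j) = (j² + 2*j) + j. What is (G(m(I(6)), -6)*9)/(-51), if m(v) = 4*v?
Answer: 18/17 ≈ 1.0588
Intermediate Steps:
I(j) = j² + 3*j
G(a, H) = H (G(a, H) = (4 + H) - 4 = H)
(G(m(I(6)), -6)*9)/(-51) = -6*9/(-51) = -54*(-1/51) = 18/17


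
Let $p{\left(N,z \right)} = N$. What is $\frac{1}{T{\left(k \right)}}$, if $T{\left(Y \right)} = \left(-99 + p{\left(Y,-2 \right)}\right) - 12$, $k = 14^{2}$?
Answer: $\frac{1}{85} \approx 0.011765$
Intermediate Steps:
$k = 196$
$T{\left(Y \right)} = -111 + Y$ ($T{\left(Y \right)} = \left(-99 + Y\right) - 12 = -111 + Y$)
$\frac{1}{T{\left(k \right)}} = \frac{1}{-111 + 196} = \frac{1}{85}$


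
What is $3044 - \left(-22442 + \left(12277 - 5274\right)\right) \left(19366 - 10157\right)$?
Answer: $142180795$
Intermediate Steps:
$3044 - \left(-22442 + \left(12277 - 5274\right)\right) \left(19366 - 10157\right) = 3044 - \left(-22442 + \left(12277 - 5274\right)\right) 9209 = 3044 - \left(-22442 + 7003\right) 9209 = 3044 - \left(-15439\right) 9209 = 3044 - -142177751 = 3044 + 142177751 = 142180795$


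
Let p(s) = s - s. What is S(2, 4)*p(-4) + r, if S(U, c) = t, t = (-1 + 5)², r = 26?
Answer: 26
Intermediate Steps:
p(s) = 0
t = 16 (t = 4² = 16)
S(U, c) = 16
S(2, 4)*p(-4) + r = 16*0 + 26 = 0 + 26 = 26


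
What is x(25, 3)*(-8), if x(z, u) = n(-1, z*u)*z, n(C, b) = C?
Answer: 200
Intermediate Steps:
x(z, u) = -z
x(25, 3)*(-8) = -1*25*(-8) = -25*(-8) = 200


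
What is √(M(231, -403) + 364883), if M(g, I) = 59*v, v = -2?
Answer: √364765 ≈ 603.96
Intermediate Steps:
M(g, I) = -118 (M(g, I) = 59*(-2) = -118)
√(M(231, -403) + 364883) = √(-118 + 364883) = √364765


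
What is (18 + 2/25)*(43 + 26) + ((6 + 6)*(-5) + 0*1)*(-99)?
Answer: 179688/25 ≈ 7187.5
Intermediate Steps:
(18 + 2/25)*(43 + 26) + ((6 + 6)*(-5) + 0*1)*(-99) = (18 + 2*(1/25))*69 + (12*(-5) + 0)*(-99) = (18 + 2/25)*69 + (-60 + 0)*(-99) = (452/25)*69 - 60*(-99) = 31188/25 + 5940 = 179688/25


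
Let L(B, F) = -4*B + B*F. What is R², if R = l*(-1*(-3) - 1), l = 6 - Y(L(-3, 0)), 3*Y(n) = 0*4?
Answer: 144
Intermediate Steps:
Y(n) = 0 (Y(n) = (0*4)/3 = (⅓)*0 = 0)
l = 6 (l = 6 - 1*0 = 6 + 0 = 6)
R = 12 (R = 6*(-1*(-3) - 1) = 6*(3 - 1) = 6*2 = 12)
R² = 12² = 144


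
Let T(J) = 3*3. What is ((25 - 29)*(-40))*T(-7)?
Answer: 1440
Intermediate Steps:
T(J) = 9
((25 - 29)*(-40))*T(-7) = ((25 - 29)*(-40))*9 = -4*(-40)*9 = 160*9 = 1440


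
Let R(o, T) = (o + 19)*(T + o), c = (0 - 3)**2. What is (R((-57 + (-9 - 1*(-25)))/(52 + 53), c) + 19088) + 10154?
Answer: 324159466/11025 ≈ 29402.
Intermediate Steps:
c = 9 (c = (-3)**2 = 9)
R(o, T) = (19 + o)*(T + o)
(R((-57 + (-9 - 1*(-25)))/(52 + 53), c) + 19088) + 10154 = ((((-57 + (-9 - 1*(-25)))/(52 + 53))**2 + 19*9 + 19*((-57 + (-9 - 1*(-25)))/(52 + 53)) + 9*((-57 + (-9 - 1*(-25)))/(52 + 53))) + 19088) + 10154 = ((((-57 + (-9 + 25))/105)**2 + 171 + 19*((-57 + (-9 + 25))/105) + 9*((-57 + (-9 + 25))/105)) + 19088) + 10154 = ((((-57 + 16)*(1/105))**2 + 171 + 19*((-57 + 16)*(1/105)) + 9*((-57 + 16)*(1/105))) + 19088) + 10154 = (((-41*1/105)**2 + 171 + 19*(-41*1/105) + 9*(-41*1/105)) + 19088) + 10154 = (((-41/105)**2 + 171 + 19*(-41/105) + 9*(-41/105)) + 19088) + 10154 = ((1681/11025 + 171 - 779/105 - 123/35) + 19088) + 10154 = (1766416/11025 + 19088) + 10154 = 212211616/11025 + 10154 = 324159466/11025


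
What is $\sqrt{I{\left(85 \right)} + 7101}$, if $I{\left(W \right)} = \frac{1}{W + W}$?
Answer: $\frac{\sqrt{205219070}}{170} \approx 84.267$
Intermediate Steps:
$I{\left(W \right)} = \frac{1}{2 W}$
$\sqrt{I{\left(85 \right)} + 7101} = \sqrt{\frac{1}{2 \cdot 85} + 7101} = \sqrt{\frac{1}{2} \cdot \frac{1}{85} + 7101} = \sqrt{\frac{1}{170} + 7101} = \sqrt{\frac{1207171}{170}} = \frac{\sqrt{205219070}}{170}$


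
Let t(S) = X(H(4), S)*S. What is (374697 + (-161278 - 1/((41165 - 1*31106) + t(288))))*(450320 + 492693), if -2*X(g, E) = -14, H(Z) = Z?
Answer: 2430176963279512/12075 ≈ 2.0126e+11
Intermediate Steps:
X(g, E) = 7 (X(g, E) = -1/2*(-14) = 7)
t(S) = 7*S
(374697 + (-161278 - 1/((41165 - 1*31106) + t(288))))*(450320 + 492693) = (374697 + (-161278 - 1/((41165 - 1*31106) + 7*288)))*(450320 + 492693) = (374697 + (-161278 - 1/((41165 - 31106) + 2016)))*943013 = (374697 + (-161278 - 1/(10059 + 2016)))*943013 = (374697 + (-161278 - 1/12075))*943013 = (374697 - 1947431851/12075)*943013 = (2577034424/12075)*943013 = 2430176963279512/12075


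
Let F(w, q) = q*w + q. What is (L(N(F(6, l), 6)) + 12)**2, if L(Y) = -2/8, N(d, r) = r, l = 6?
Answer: 2209/16 ≈ 138.06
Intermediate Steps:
F(w, q) = q + q*w
L(Y) = -1/4 (L(Y) = -2*1/8 = -1/4)
(L(N(F(6, l), 6)) + 12)**2 = (-1/4 + 12)**2 = (47/4)**2 = 2209/16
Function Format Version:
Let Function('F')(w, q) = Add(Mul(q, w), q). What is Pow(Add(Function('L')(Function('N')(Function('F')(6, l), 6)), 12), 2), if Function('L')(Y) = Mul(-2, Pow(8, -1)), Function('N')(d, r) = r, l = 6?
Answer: Rational(2209, 16) ≈ 138.06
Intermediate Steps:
Function('F')(w, q) = Add(q, Mul(q, w))
Function('L')(Y) = Rational(-1, 4) (Function('L')(Y) = Mul(-2, Rational(1, 8)) = Rational(-1, 4))
Pow(Add(Function('L')(Function('N')(Function('F')(6, l), 6)), 12), 2) = Pow(Add(Rational(-1, 4), 12), 2) = Pow(Rational(47, 4), 2) = Rational(2209, 16)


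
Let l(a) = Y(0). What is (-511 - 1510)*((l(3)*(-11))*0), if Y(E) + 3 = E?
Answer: 0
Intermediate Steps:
Y(E) = -3 + E
l(a) = -3 (l(a) = -3 + 0 = -3)
(-511 - 1510)*((l(3)*(-11))*0) = (-511 - 1510)*(-3*(-11)*0) = -66693*0 = -2021*0 = 0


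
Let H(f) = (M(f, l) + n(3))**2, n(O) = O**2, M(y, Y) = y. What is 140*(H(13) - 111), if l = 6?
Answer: 52220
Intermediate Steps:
H(f) = (9 + f)**2 (H(f) = (f + 3**2)**2 = (f + 9)**2 = (9 + f)**2)
140*(H(13) - 111) = 140*((9 + 13)**2 - 111) = 140*(22**2 - 111) = 140*(484 - 111) = 140*373 = 52220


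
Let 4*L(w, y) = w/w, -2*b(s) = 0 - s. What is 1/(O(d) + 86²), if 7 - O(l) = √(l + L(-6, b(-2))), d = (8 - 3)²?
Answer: 29612/219217535 + 2*√101/219217535 ≈ 0.00013517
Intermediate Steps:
b(s) = s/2 (b(s) = -(0 - s)/2 = -(-1)*s/2 = s/2)
L(w, y) = ¼ (L(w, y) = (w/w)/4 = (¼)*1 = ¼)
d = 25 (d = 5² = 25)
O(l) = 7 - √(¼ + l) (O(l) = 7 - √(l + ¼) = 7 - √(¼ + l))
1/(O(d) + 86²) = 1/((7 - √(1 + 4*25)/2) + 86²) = 1/((7 - √(1 + 100)/2) + 7396) = 1/((7 - √101/2) + 7396) = 1/(7403 - √101/2)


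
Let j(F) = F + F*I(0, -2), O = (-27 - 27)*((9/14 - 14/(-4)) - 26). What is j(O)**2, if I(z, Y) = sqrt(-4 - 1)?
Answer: -273042576/49 + 136521288*I*sqrt(5)/49 ≈ -5.5723e+6 + 6.23e+6*I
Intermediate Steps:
I(z, Y) = I*sqrt(5) (I(z, Y) = sqrt(-5) = I*sqrt(5))
O = 8262/7 (O = -54*((9*(1/14) - 14*(-1/4)) - 26) = -54*((9/14 + 7/2) - 26) = -54*(29/7 - 26) = -54*(-153/7) = 8262/7 ≈ 1180.3)
j(F) = F + I*F*sqrt(5) (j(F) = F + F*(I*sqrt(5)) = F + I*F*sqrt(5))
j(O)**2 = (8262*(1 + I*sqrt(5))/7)**2 = (8262/7 + 8262*I*sqrt(5)/7)**2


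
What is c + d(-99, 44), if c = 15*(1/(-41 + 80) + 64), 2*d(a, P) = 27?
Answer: 25321/26 ≈ 973.88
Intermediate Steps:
d(a, P) = 27/2 (d(a, P) = (1/2)*27 = 27/2)
c = 12485/13 (c = 15*(1/39 + 64) = 15*(2497/39) = 12485/13 ≈ 960.38)
c + d(-99, 44) = 12485/13 + 27/2 = 25321/26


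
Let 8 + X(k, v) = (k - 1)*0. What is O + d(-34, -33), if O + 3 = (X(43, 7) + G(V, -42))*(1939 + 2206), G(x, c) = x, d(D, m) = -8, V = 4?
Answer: -16591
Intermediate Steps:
X(k, v) = -8 (X(k, v) = -8 + (k - 1)*0 = -8 + (-1 + k)*0 = -8 + 0 = -8)
O = -16583 (O = -3 + (-8 + 4)*(1939 + 2206) = -3 - 4*4145 = -3 - 16580 = -16583)
O + d(-34, -33) = -16583 - 8 = -16591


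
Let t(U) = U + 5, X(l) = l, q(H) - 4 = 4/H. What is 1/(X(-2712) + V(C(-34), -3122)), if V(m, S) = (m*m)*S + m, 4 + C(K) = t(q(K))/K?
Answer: -83521/4961665860 ≈ -1.6833e-5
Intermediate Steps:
q(H) = 4 + 4/H
t(U) = 5 + U
C(K) = -4 + (9 + 4/K)/K (C(K) = -4 + (5 + (4 + 4/K))/K = -4 + (9 + 4/K)/K)
V(m, S) = m + S*m² (V(m, S) = m²*S + m = S*m² + m = m + S*m²)
1/(X(-2712) + V(C(-34), -3122)) = 1/(-2712 + (-4 + 4/(-34)² + 9/(-34))*(1 - 3122*(-4 + 4/(-34)² + 9/(-34)))) = 1/(-2712 + (-4 + 4*(1/1156) + 9*(-1/34))*(1 - 3122*(-4 + 4*(1/1156) + 9*(-1/34)))) = 1/(-2712 + (-4 + 1/289 - 9/34)*(1 - 3122*(-4 + 1/289 - 9/34))) = 1/(-2712 - 2463*(1 - 3122*(-2463/578))/578) = 1/(-2712 - 2463*(1 + 3844743/289)/578) = 1/(-2712 - 2463/578*3845032/289) = 1/(-2712 - 4735156908/83521) = 1/(-4961665860/83521) = -83521/4961665860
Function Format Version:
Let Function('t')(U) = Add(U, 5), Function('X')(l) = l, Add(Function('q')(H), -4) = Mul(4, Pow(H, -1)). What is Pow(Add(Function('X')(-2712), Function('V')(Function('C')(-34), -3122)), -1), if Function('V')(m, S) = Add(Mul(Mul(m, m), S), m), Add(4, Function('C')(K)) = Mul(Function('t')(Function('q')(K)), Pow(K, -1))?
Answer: Rational(-83521, 4961665860) ≈ -1.6833e-5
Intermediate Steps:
Function('q')(H) = Add(4, Mul(4, Pow(H, -1)))
Function('t')(U) = Add(5, U)
Function('C')(K) = Add(-4, Mul(Pow(K, -1), Add(9, Mul(4, Pow(K, -1))))) (Function('C')(K) = Add(-4, Mul(Add(5, Add(4, Mul(4, Pow(K, -1)))), Pow(K, -1))) = Add(-4, Mul(Add(9, Mul(4, Pow(K, -1))), Pow(K, -1))) = Add(-4, Mul(Pow(K, -1), Add(9, Mul(4, Pow(K, -1))))))
Function('V')(m, S) = Add(m, Mul(S, Pow(m, 2))) (Function('V')(m, S) = Add(Mul(Pow(m, 2), S), m) = Add(Mul(S, Pow(m, 2)), m) = Add(m, Mul(S, Pow(m, 2))))
Pow(Add(Function('X')(-2712), Function('V')(Function('C')(-34), -3122)), -1) = Pow(Add(-2712, Mul(Add(-4, Mul(4, Pow(-34, -2)), Mul(9, Pow(-34, -1))), Add(1, Mul(-3122, Add(-4, Mul(4, Pow(-34, -2)), Mul(9, Pow(-34, -1))))))), -1) = Pow(Add(-2712, Mul(Add(-4, Mul(4, Rational(1, 1156)), Mul(9, Rational(-1, 34))), Add(1, Mul(-3122, Add(-4, Mul(4, Rational(1, 1156)), Mul(9, Rational(-1, 34))))))), -1) = Pow(Add(-2712, Mul(Add(-4, Rational(1, 289), Rational(-9, 34)), Add(1, Mul(-3122, Add(-4, Rational(1, 289), Rational(-9, 34)))))), -1) = Pow(Add(-2712, Mul(Rational(-2463, 578), Add(1, Mul(-3122, Rational(-2463, 578))))), -1) = Pow(Add(-2712, Mul(Rational(-2463, 578), Add(1, Rational(3844743, 289)))), -1) = Pow(Add(-2712, Mul(Rational(-2463, 578), Rational(3845032, 289))), -1) = Pow(Add(-2712, Rational(-4735156908, 83521)), -1) = Pow(Rational(-4961665860, 83521), -1) = Rational(-83521, 4961665860)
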